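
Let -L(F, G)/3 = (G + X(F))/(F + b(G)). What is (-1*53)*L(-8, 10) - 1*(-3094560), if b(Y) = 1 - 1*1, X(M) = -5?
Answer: 24755685/8 ≈ 3.0945e+6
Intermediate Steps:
b(Y) = 0 (b(Y) = 1 - 1 = 0)
L(F, G) = -3*(-5 + G)/F (L(F, G) = -3*(G - 5)/(F + 0) = -3*(-5 + G)/F)
(-1*53)*L(-8, 10) - 1*(-3094560) = (-1*53)*(3*(5 - 1*10)/(-8)) - 1*(-3094560) = -159*(-1)*(5 - 10)/8 + 3094560 = -159*(-1)*(-5)/8 + 3094560 = -53*15/8 + 3094560 = -795/8 + 3094560 = 24755685/8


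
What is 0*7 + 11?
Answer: 11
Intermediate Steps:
0*7 + 11 = 0 + 11 = 11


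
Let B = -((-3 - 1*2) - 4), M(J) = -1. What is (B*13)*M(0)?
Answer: -117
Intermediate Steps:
B = 9 (B = -((-3 - 2) - 4) = -(-5 - 4) = -1*(-9) = 9)
(B*13)*M(0) = (9*13)*(-1) = 117*(-1) = -117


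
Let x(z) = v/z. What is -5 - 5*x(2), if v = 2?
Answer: -10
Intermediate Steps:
x(z) = 2/z
-5 - 5*x(2) = -5 - 10/2 = -5 - 5*1 = -5 - 5 = -10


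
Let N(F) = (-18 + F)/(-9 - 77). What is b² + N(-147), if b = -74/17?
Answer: 518621/24854 ≈ 20.867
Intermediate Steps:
b = -74/17 (b = -74*1/17 = -74/17 ≈ -4.3529)
N(F) = 9/43 - F/86 (N(F) = (-18 + F)/(-86) = (-18 + F)*(-1/86) = 9/43 - F/86)
b² + N(-147) = (-74/17)² + (9/43 - 1/86*(-147)) = 5476/289 + (9/43 + 147/86) = 5476/289 + 165/86 = 518621/24854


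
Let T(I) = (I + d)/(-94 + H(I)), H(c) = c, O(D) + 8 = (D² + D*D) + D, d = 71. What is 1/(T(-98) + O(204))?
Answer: 64/5339401 ≈ 1.1986e-5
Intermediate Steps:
O(D) = -8 + D + 2*D² (O(D) = -8 + ((D² + D*D) + D) = -8 + ((D² + D²) + D) = -8 + (2*D² + D) = -8 + (D + 2*D²) = -8 + D + 2*D²)
T(I) = (71 + I)/(-94 + I) (T(I) = (I + 71)/(-94 + I) = (71 + I)/(-94 + I))
1/(T(-98) + O(204)) = 1/((71 - 98)/(-94 - 98) + (-8 + 204 + 2*204²)) = 1/(-27/(-192) + (-8 + 204 + 2*41616)) = 1/(-1/192*(-27) + (-8 + 204 + 83232)) = 1/(9/64 + 83428) = 1/(5339401/64) = 64/5339401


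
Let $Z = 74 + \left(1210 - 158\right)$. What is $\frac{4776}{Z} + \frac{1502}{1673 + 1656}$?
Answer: $\frac{8795278}{1874227} \approx 4.6927$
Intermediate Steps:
$Z = 1126$ ($Z = 74 + \left(1210 - 158\right) = 74 + 1052 = 1126$)
$\frac{4776}{Z} + \frac{1502}{1673 + 1656} = \frac{4776}{1126} + \frac{1502}{1673 + 1656} = 4776 \cdot \frac{1}{1126} + \frac{1502}{3329} = \frac{2388}{563} + 1502 \cdot \frac{1}{3329} = \frac{2388}{563} + \frac{1502}{3329} = \frac{8795278}{1874227}$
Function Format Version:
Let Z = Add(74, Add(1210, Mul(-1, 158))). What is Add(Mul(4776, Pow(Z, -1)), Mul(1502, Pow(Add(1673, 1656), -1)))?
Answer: Rational(8795278, 1874227) ≈ 4.6927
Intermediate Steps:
Z = 1126 (Z = Add(74, Add(1210, -158)) = Add(74, 1052) = 1126)
Add(Mul(4776, Pow(Z, -1)), Mul(1502, Pow(Add(1673, 1656), -1))) = Add(Mul(4776, Pow(1126, -1)), Mul(1502, Pow(Add(1673, 1656), -1))) = Add(Mul(4776, Rational(1, 1126)), Mul(1502, Pow(3329, -1))) = Add(Rational(2388, 563), Mul(1502, Rational(1, 3329))) = Add(Rational(2388, 563), Rational(1502, 3329)) = Rational(8795278, 1874227)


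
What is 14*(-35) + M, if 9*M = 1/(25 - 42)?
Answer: -74971/153 ≈ -490.01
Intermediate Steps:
M = -1/153 (M = 1/(9*(25 - 42)) = (1/9)/(-17) = (1/9)*(-1/17) = -1/153 ≈ -0.0065359)
14*(-35) + M = 14*(-35) - 1/153 = -490 - 1/153 = -74971/153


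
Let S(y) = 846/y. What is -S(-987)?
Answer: 6/7 ≈ 0.85714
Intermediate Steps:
-S(-987) = -846/(-987) = -846*(-1)/987 = -1*(-6/7) = 6/7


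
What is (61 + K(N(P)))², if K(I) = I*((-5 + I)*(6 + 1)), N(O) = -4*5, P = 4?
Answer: 12680721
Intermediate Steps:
N(O) = -20
K(I) = I*(-35 + 7*I) (K(I) = I*((-5 + I)*7) = I*(-35 + 7*I))
(61 + K(N(P)))² = (61 + 7*(-20)*(-5 - 20))² = (61 + 7*(-20)*(-25))² = (61 + 3500)² = 3561² = 12680721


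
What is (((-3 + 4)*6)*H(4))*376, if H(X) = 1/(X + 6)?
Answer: 1128/5 ≈ 225.60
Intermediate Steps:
H(X) = 1/(6 + X)
(((-3 + 4)*6)*H(4))*376 = (((-3 + 4)*6)/(6 + 4))*376 = ((1*6)/10)*376 = (6*(⅒))*376 = (⅗)*376 = 1128/5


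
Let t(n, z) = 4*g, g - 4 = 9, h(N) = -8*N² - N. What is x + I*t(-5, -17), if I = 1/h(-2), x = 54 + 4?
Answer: 844/15 ≈ 56.267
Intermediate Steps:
h(N) = -N - 8*N²
g = 13 (g = 4 + 9 = 13)
t(n, z) = 52 (t(n, z) = 4*13 = 52)
x = 58
I = -1/30 (I = 1/(-1*(-2)*(1 + 8*(-2))) = 1/(-1*(-2)*(1 - 16)) = 1/(-1*(-2)*(-15)) = 1/(-30) = -1/30 ≈ -0.033333)
x + I*t(-5, -17) = 58 - 1/30*52 = 58 - 26/15 = 844/15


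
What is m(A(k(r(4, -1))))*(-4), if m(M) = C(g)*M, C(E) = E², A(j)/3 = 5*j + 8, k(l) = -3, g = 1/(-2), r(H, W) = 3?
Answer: 21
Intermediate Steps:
g = -½ ≈ -0.50000
A(j) = 24 + 15*j (A(j) = 3*(5*j + 8) = 3*(8 + 5*j) = 24 + 15*j)
m(M) = M/4 (m(M) = (-½)²*M = M/4)
m(A(k(r(4, -1))))*(-4) = ((24 + 15*(-3))/4)*(-4) = ((24 - 45)/4)*(-4) = ((¼)*(-21))*(-4) = -21/4*(-4) = 21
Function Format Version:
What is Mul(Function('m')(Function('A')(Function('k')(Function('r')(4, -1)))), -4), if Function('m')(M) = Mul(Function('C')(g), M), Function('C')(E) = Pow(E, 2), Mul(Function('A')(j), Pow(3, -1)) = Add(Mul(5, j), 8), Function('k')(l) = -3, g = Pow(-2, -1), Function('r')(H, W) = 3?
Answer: 21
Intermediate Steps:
g = Rational(-1, 2) ≈ -0.50000
Function('A')(j) = Add(24, Mul(15, j)) (Function('A')(j) = Mul(3, Add(Mul(5, j), 8)) = Mul(3, Add(8, Mul(5, j))) = Add(24, Mul(15, j)))
Function('m')(M) = Mul(Rational(1, 4), M) (Function('m')(M) = Mul(Pow(Rational(-1, 2), 2), M) = Mul(Rational(1, 4), M))
Mul(Function('m')(Function('A')(Function('k')(Function('r')(4, -1)))), -4) = Mul(Mul(Rational(1, 4), Add(24, Mul(15, -3))), -4) = Mul(Mul(Rational(1, 4), Add(24, -45)), -4) = Mul(Mul(Rational(1, 4), -21), -4) = Mul(Rational(-21, 4), -4) = 21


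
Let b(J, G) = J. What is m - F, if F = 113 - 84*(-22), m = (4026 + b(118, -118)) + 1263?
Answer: 3446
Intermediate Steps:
m = 5407 (m = (4026 + 118) + 1263 = 4144 + 1263 = 5407)
F = 1961 (F = 113 + 1848 = 1961)
m - F = 5407 - 1*1961 = 5407 - 1961 = 3446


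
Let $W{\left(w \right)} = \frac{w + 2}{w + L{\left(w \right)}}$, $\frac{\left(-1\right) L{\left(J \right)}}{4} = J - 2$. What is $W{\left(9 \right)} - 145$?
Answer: $- \frac{2766}{19} \approx -145.58$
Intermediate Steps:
$L{\left(J \right)} = 8 - 4 J$ ($L{\left(J \right)} = - 4 \left(J - 2\right) = - 4 \left(-2 + J\right) = 8 - 4 J$)
$W{\left(w \right)} = \frac{2 + w}{8 - 3 w}$ ($W{\left(w \right)} = \frac{w + 2}{w - \left(-8 + 4 w\right)} = \frac{2 + w}{8 - 3 w}$)
$W{\left(9 \right)} - 145 = \frac{-2 - 9}{-8 + 3 \cdot 9} - 145 = \frac{-2 - 9}{-8 + 27} - 145 = \frac{1}{19} \left(-11\right) - 145 = - \frac{11}{19} - 145 = - \frac{2766}{19}$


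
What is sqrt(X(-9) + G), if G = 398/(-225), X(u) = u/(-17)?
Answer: I*sqrt(80597)/255 ≈ 1.1133*I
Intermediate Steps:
X(u) = -u/17 (X(u) = u*(-1/17) = -u/17)
G = -398/225 (G = 398*(-1/225) = -398/225 ≈ -1.7689)
sqrt(X(-9) + G) = sqrt(-1/17*(-9) - 398/225) = sqrt(9/17 - 398/225) = sqrt(-4741/3825) = I*sqrt(80597)/255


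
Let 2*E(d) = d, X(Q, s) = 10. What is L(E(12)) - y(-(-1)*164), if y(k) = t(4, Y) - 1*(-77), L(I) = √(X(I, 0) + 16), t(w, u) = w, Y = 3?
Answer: -81 + √26 ≈ -75.901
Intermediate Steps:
E(d) = d/2
L(I) = √26 (L(I) = √(10 + 16) = √26)
y(k) = 81 (y(k) = 4 - 1*(-77) = 4 + 77 = 81)
L(E(12)) - y(-(-1)*164) = √26 - 1*81 = √26 - 81 = -81 + √26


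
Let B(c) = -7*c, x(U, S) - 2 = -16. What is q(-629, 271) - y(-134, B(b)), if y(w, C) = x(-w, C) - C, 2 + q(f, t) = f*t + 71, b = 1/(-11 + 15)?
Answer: -681511/4 ≈ -1.7038e+5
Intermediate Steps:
x(U, S) = -14 (x(U, S) = 2 - 16 = -14)
b = ¼ (b = 1/4 = ¼ ≈ 0.25000)
q(f, t) = 69 + f*t (q(f, t) = -2 + (f*t + 71) = -2 + (71 + f*t) = 69 + f*t)
y(w, C) = -14 - C
q(-629, 271) - y(-134, B(b)) = (69 - 629*271) - (-14 - (-7)/4) = (69 - 170459) - (-14 - 1*(-7/4)) = -170390 - (-14 + 7/4) = -170390 - 1*(-49/4) = -170390 + 49/4 = -681511/4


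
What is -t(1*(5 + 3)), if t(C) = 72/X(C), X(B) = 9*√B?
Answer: -2*√2 ≈ -2.8284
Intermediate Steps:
t(C) = 8/√C (t(C) = 72/((9*√C)) = 72*(1/(9*√C)) = 8/√C)
-t(1*(5 + 3)) = -8/√(1*(5 + 3)) = -8/√(1*8) = -8/√8 = -8*√2/4 = -2*√2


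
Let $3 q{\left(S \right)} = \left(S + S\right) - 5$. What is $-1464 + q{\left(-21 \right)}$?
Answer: $- \frac{4439}{3} \approx -1479.7$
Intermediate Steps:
$q{\left(S \right)} = - \frac{5}{3} + \frac{2 S}{3}$ ($q{\left(S \right)} = \frac{\left(S + S\right) - 5}{3} = \frac{2 S - 5}{3} = \frac{-5 + 2 S}{3} = - \frac{5}{3} + \frac{2 S}{3}$)
$-1464 + q{\left(-21 \right)} = -1464 + \left(- \frac{5}{3} + \frac{2}{3} \left(-21\right)\right) = -1464 - \frac{47}{3} = - \frac{4439}{3}$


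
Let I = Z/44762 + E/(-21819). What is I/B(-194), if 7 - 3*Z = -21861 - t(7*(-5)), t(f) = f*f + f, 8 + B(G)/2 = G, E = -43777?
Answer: -531811727/98642869878 ≈ -0.0053913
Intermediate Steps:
B(G) = -16 + 2*G
t(f) = f + f² (t(f) = f² + f = f + f²)
Z = 7686 (Z = 7/3 - (-21861 - 7*(-5)*(1 + 7*(-5)))/3 = 7/3 - (-21861 - (-35)*(1 - 35))/3 = 7/3 - (-21861 - (-35)*(-34))/3 = 7/3 - (-21861 - 1*1190)/3 = 7/3 - (-21861 - 1190)/3 = 7/3 - ⅓*(-23051) = 7/3 + 23051/3 = 7686)
I = 1063623454/488331039 (I = 7686/44762 - 43777/(-21819) = 7686*(1/44762) - 43777*(-1/21819) = 3843/22381 + 43777/21819 = 1063623454/488331039 ≈ 2.1781)
I/B(-194) = 1063623454/(488331039*(-16 + 2*(-194))) = 1063623454/(488331039*(-16 - 388)) = (1063623454/488331039)/(-404) = (1063623454/488331039)*(-1/404) = -531811727/98642869878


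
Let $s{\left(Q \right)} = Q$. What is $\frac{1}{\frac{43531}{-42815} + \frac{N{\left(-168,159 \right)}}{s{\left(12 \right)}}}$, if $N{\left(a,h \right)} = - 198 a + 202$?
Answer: $\frac{256890}{716162209} \approx 0.0003587$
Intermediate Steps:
$N{\left(a,h \right)} = 202 - 198 a$
$\frac{1}{\frac{43531}{-42815} + \frac{N{\left(-168,159 \right)}}{s{\left(12 \right)}}} = \frac{1}{\frac{43531}{-42815} + \frac{202 - -33264}{12}} = \frac{1}{43531 \left(- \frac{1}{42815}\right) + \left(202 + 33264\right) \frac{1}{12}} = \frac{1}{- \frac{43531}{42815} + 33466 \cdot \frac{1}{12}} = \frac{1}{- \frac{43531}{42815} + \frac{16733}{6}} = \frac{1}{\frac{716162209}{256890}} = \frac{256890}{716162209}$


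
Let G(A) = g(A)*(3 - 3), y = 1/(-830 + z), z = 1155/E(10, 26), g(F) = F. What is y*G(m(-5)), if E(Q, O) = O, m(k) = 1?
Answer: 0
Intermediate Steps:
z = 1155/26 ≈ 44.423
y = -26/20425 (y = 1/(-830 + 1155/26) = 1/(-20425/26) = -26/20425 ≈ -0.0012730)
G(A) = 0 (G(A) = A*(3 - 3) = A*0 = 0)
y*G(m(-5)) = -26/20425*0 = 0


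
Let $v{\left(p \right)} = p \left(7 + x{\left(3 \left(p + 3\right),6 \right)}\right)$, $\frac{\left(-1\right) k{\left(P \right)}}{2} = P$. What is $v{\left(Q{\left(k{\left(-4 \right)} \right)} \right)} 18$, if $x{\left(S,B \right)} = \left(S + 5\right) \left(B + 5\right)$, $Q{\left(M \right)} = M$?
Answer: $61200$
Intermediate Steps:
$k{\left(P \right)} = - 2 P$
$x{\left(S,B \right)} = \left(5 + B\right) \left(5 + S\right)$ ($x{\left(S,B \right)} = \left(5 + S\right) \left(5 + B\right) = \left(5 + B\right) \left(5 + S\right)$)
$v{\left(p \right)} = p \left(161 + 33 p\right)$ ($v{\left(p \right)} = p \left(7 + \left(25 + 5 \cdot 6 + 5 \cdot 3 \left(p + 3\right) + 6 \cdot 3 \left(p + 3\right)\right)\right) = p \left(7 + \left(25 + 30 + 5 \cdot 3 \left(3 + p\right) + 6 \cdot 3 \left(3 + p\right)\right)\right) = p \left(7 + \left(25 + 30 + 5 \left(9 + 3 p\right) + 6 \left(9 + 3 p\right)\right)\right) = p \left(7 + \left(25 + 30 + \left(45 + 15 p\right) + \left(54 + 18 p\right)\right)\right) = p \left(7 + \left(154 + 33 p\right)\right) = p \left(161 + 33 p\right)$)
$v{\left(Q{\left(k{\left(-4 \right)} \right)} \right)} 18 = \left(-2\right) \left(-4\right) \left(161 + 33 \left(\left(-2\right) \left(-4\right)\right)\right) 18 = 8 \left(161 + 33 \cdot 8\right) 18 = 8 \left(161 + 264\right) 18 = 8 \cdot 425 \cdot 18 = 3400 \cdot 18 = 61200$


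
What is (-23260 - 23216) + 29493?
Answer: -16983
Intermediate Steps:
(-23260 - 23216) + 29493 = -46476 + 29493 = -16983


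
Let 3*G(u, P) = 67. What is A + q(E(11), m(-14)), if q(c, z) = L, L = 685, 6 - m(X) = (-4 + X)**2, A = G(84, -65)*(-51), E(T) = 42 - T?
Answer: -454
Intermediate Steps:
G(u, P) = 67/3 (G(u, P) = (1/3)*67 = 67/3)
A = -1139 (A = (67/3)*(-51) = -1139)
m(X) = 6 - (-4 + X)**2
q(c, z) = 685
A + q(E(11), m(-14)) = -1139 + 685 = -454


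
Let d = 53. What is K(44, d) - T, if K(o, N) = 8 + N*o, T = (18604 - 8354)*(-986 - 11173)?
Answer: 124632090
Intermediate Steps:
T = -124629750 (T = 10250*(-12159) = -124629750)
K(44, d) - T = (8 + 53*44) - 1*(-124629750) = (8 + 2332) + 124629750 = 2340 + 124629750 = 124632090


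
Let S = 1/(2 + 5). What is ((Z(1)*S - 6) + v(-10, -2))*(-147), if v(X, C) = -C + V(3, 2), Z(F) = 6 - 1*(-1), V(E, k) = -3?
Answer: 882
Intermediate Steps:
S = ⅐ (S = 1/7 = ⅐ ≈ 0.14286)
Z(F) = 7 (Z(F) = 6 + 1 = 7)
v(X, C) = -3 - C (v(X, C) = -C - 3 = -3 - C)
((Z(1)*S - 6) + v(-10, -2))*(-147) = ((7*(⅐) - 6) + (-3 - 1*(-2)))*(-147) = ((1 - 6) + (-3 + 2))*(-147) = (-5 - 1)*(-147) = -6*(-147) = 882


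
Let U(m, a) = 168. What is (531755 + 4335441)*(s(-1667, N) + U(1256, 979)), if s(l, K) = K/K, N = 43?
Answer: 822556124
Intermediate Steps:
s(l, K) = 1
(531755 + 4335441)*(s(-1667, N) + U(1256, 979)) = (531755 + 4335441)*(1 + 168) = 4867196*169 = 822556124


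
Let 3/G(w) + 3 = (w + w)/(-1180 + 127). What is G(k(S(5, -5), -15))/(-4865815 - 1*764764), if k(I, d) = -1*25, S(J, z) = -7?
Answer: 3159/17505470111 ≈ 1.8046e-7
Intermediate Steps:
k(I, d) = -25
G(w) = 3/(-3 - 2*w/1053) (G(w) = 3/(-3 + (w + w)/(-1180 + 127)) = 3/(-3 + (2*w)/(-1053)) = 3/(-3 + (2*w)*(-1/1053)) = 3/(-3 - 2*w/1053))
G(k(S(5, -5), -15))/(-4865815 - 1*764764) = (-3159/(3159 + 2*(-25)))/(-4865815 - 1*764764) = (-3159/(3159 - 50))/(-4865815 - 764764) = -3159/3109/(-5630579) = -3159*1/3109*(-1/5630579) = -3159/3109*(-1/5630579) = 3159/17505470111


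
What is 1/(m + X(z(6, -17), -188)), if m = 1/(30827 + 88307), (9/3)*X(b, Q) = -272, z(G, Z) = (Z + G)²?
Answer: -357402/32404445 ≈ -0.011029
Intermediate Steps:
z(G, Z) = (G + Z)²
X(b, Q) = -272/3 (X(b, Q) = (⅓)*(-272) = -272/3)
m = 1/119134 ≈ 8.3939e-6
1/(m + X(z(6, -17), -188)) = 1/(1/119134 - 272/3) = 1/(-32404445/357402) = -357402/32404445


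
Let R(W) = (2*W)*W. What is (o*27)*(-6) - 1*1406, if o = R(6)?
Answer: -13070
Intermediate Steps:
R(W) = 2*W²
o = 72 (o = 2*6² = 2*36 = 72)
(o*27)*(-6) - 1*1406 = (72*27)*(-6) - 1*1406 = 1944*(-6) - 1406 = -11664 - 1406 = -13070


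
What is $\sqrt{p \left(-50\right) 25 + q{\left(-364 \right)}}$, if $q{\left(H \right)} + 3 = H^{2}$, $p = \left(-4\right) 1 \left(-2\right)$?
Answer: $\sqrt{122493} \approx 349.99$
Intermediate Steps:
$p = 8$ ($p = \left(-4\right) \left(-2\right) = 8$)
$q{\left(H \right)} = -3 + H^{2}$
$\sqrt{p \left(-50\right) 25 + q{\left(-364 \right)}} = \sqrt{8 \left(-50\right) 25 - \left(3 - \left(-364\right)^{2}\right)} = \sqrt{\left(-400\right) 25 + \left(-3 + 132496\right)} = \sqrt{-10000 + 132493} = \sqrt{122493}$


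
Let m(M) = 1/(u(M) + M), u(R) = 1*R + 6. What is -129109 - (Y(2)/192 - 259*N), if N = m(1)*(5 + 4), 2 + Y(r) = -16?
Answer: -4122161/32 ≈ -1.2882e+5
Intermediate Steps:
Y(r) = -18 (Y(r) = -2 - 16 = -18)
u(R) = 6 + R (u(R) = R + 6 = 6 + R)
m(M) = 1/(6 + 2*M) (m(M) = 1/((6 + M) + M) = 1/(6 + 2*M))
N = 9/8 (N = (1/(2*(3 + 1)))*(5 + 4) = ((1/2)/4)*9 = ((1/2)*(1/4))*9 = (1/8)*9 = 9/8 ≈ 1.1250)
-129109 - (Y(2)/192 - 259*N) = -129109 - (-18/192 - 259*9/8) = -129109 - (-18*1/192 - 2331/8) = -129109 - (-3/32 - 2331/8) = -129109 - 1*(-9327/32) = -129109 + 9327/32 = -4122161/32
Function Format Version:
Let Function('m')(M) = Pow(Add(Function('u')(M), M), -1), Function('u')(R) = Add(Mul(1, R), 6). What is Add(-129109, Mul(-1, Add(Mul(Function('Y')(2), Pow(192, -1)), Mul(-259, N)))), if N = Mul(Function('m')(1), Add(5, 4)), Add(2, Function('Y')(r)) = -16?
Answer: Rational(-4122161, 32) ≈ -1.2882e+5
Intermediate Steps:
Function('Y')(r) = -18 (Function('Y')(r) = Add(-2, -16) = -18)
Function('u')(R) = Add(6, R) (Function('u')(R) = Add(R, 6) = Add(6, R))
Function('m')(M) = Pow(Add(6, Mul(2, M)), -1) (Function('m')(M) = Pow(Add(Add(6, M), M), -1) = Pow(Add(6, Mul(2, M)), -1))
N = Rational(9, 8) (N = Mul(Mul(Rational(1, 2), Pow(Add(3, 1), -1)), Add(5, 4)) = Mul(Mul(Rational(1, 2), Pow(4, -1)), 9) = Mul(Mul(Rational(1, 2), Rational(1, 4)), 9) = Mul(Rational(1, 8), 9) = Rational(9, 8) ≈ 1.1250)
Add(-129109, Mul(-1, Add(Mul(Function('Y')(2), Pow(192, -1)), Mul(-259, N)))) = Add(-129109, Mul(-1, Add(Mul(-18, Pow(192, -1)), Mul(-259, Rational(9, 8))))) = Add(-129109, Mul(-1, Add(Mul(-18, Rational(1, 192)), Rational(-2331, 8)))) = Add(-129109, Mul(-1, Add(Rational(-3, 32), Rational(-2331, 8)))) = Add(-129109, Mul(-1, Rational(-9327, 32))) = Add(-129109, Rational(9327, 32)) = Rational(-4122161, 32)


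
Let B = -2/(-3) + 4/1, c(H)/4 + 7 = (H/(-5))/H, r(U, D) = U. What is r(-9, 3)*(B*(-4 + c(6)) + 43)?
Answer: 4953/5 ≈ 990.60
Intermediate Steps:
c(H) = -144/5 (c(H) = -28 + 4*((H/(-5))/H) = -28 + 4*((H*(-⅕))/H) = -28 + 4*((-H/5)/H) = -28 + 4*(-⅕) = -28 - ⅘ = -144/5)
B = 14/3 (B = -2*(-⅓) + 4*1 = ⅔ + 4 = 14/3 ≈ 4.6667)
r(-9, 3)*(B*(-4 + c(6)) + 43) = -9*(14*(-4 - 144/5)/3 + 43) = -9*((14/3)*(-164/5) + 43) = -9*(-2296/15 + 43) = -9*(-1651/15) = 4953/5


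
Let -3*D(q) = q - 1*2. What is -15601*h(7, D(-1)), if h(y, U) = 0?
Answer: 0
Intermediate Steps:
D(q) = ⅔ - q/3 (D(q) = -(q - 1*2)/3 = -(q - 2)/3 = -(-2 + q)/3 = ⅔ - q/3)
-15601*h(7, D(-1)) = -15601*0 = 0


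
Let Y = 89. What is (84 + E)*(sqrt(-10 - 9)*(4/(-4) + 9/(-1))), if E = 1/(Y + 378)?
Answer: -392290*I*sqrt(19)/467 ≈ -3661.6*I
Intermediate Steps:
E = 1/467 (E = 1/(89 + 378) = 1/467 ≈ 0.0021413)
(84 + E)*(sqrt(-10 - 9)*(4/(-4) + 9/(-1))) = (84 + 1/467)*(sqrt(-10 - 9)*(4/(-4) + 9/(-1))) = 39229*(sqrt(-19)*(4*(-1/4) + 9*(-1)))/467 = 39229*((I*sqrt(19))*(-1 - 9))/467 = 39229*((I*sqrt(19))*(-10))/467 = 39229*(-10*I*sqrt(19))/467 = -392290*I*sqrt(19)/467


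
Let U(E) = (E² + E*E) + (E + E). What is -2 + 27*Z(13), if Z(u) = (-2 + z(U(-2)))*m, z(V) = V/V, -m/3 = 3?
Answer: 241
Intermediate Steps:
U(E) = 2*E + 2*E² (U(E) = (E² + E²) + 2*E = 2*E² + 2*E = 2*E + 2*E²)
m = -9 (m = -3*3 = -9)
z(V) = 1
Z(u) = 9 (Z(u) = (-2 + 1)*(-9) = -1*(-9) = 9)
-2 + 27*Z(13) = -2 + 27*9 = -2 + 243 = 241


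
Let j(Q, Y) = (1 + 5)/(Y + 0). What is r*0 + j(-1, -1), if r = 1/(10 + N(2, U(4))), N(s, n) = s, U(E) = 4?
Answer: -6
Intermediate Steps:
j(Q, Y) = 6/Y
r = 1/12 (r = 1/(10 + 2) = 1/12 ≈ 0.083333)
r*0 + j(-1, -1) = (1/12)*0 + 6/(-1) = 0 + 6*(-1) = 0 - 6 = -6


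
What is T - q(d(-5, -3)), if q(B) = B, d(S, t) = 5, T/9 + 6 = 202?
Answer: 1759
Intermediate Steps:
T = 1764 (T = -54 + 9*202 = -54 + 1818 = 1764)
T - q(d(-5, -3)) = 1764 - 1*5 = 1764 - 5 = 1759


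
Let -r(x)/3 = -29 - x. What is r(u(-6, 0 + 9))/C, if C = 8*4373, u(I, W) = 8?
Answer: 111/34984 ≈ 0.0031729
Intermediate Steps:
C = 34984
r(x) = 87 + 3*x (r(x) = -3*(-29 - x) = 87 + 3*x)
r(u(-6, 0 + 9))/C = (87 + 3*8)/34984 = (87 + 24)*(1/34984) = 111*(1/34984) = 111/34984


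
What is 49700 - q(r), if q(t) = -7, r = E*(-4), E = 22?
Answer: 49707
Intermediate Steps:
r = -88 (r = 22*(-4) = -88)
49700 - q(r) = 49700 - 1*(-7) = 49700 + 7 = 49707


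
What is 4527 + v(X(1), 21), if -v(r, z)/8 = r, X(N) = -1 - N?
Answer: 4543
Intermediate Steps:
v(r, z) = -8*r
4527 + v(X(1), 21) = 4527 - 8*(-1 - 1*1) = 4527 - 8*(-1 - 1) = 4527 - 8*(-2) = 4527 + 16 = 4543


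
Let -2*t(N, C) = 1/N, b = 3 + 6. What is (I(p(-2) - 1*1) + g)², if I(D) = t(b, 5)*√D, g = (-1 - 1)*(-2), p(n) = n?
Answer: (72 - I*√3)²/324 ≈ 15.991 - 0.7698*I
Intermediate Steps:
b = 9
t(N, C) = -1/(2*N)
g = 4 (g = -2*(-2) = 4)
I(D) = -√D/18 (I(D) = (-½/9)*√D = (-½*⅑)*√D = -√D/18)
(I(p(-2) - 1*1) + g)² = (-√(-2 - 1*1)/18 + 4)² = (-√(-2 - 1)/18 + 4)² = (-I*√3/18 + 4)² = (4 - I*√3/18)²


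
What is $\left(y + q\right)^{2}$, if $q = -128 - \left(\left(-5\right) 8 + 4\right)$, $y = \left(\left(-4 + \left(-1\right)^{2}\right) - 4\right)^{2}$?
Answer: $1849$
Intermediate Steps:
$y = 49$ ($y = \left(\left(-4 + 1\right) - 4\right)^{2} = \left(-3 - 4\right)^{2} = \left(-7\right)^{2} = 49$)
$q = -92$ ($q = -128 - \left(-40 + 4\right) = -128 - -36 = -128 + 36 = -92$)
$\left(y + q\right)^{2} = \left(49 - 92\right)^{2} = \left(-43\right)^{2} = 1849$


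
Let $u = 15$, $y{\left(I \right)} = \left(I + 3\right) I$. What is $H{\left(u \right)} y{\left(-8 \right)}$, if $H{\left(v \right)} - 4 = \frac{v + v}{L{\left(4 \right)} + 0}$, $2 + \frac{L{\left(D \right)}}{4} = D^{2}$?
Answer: $\frac{1270}{7} \approx 181.43$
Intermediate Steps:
$L{\left(D \right)} = -8 + 4 D^{2}$
$y{\left(I \right)} = I \left(3 + I\right)$ ($y{\left(I \right)} = \left(3 + I\right) I = I \left(3 + I\right)$)
$H{\left(v \right)} = 4 + \frac{v}{28}$ ($H{\left(v \right)} = 4 + \frac{v + v}{\left(-8 + 4 \cdot 4^{2}\right) + 0} = 4 + \frac{2 v}{\left(-8 + 4 \cdot 16\right) + 0} = 4 + \frac{2 v}{\left(-8 + 64\right) + 0} = 4 + \frac{2 v}{56 + 0} = 4 + \frac{2 v}{56} = 4 + 2 v \frac{1}{56} = 4 + \frac{v}{28}$)
$H{\left(u \right)} y{\left(-8 \right)} = \left(4 + \frac{1}{28} \cdot 15\right) \left(- 8 \left(3 - 8\right)\right) = \left(4 + \frac{15}{28}\right) \left(\left(-8\right) \left(-5\right)\right) = \frac{127}{28} \cdot 40 = \frac{1270}{7}$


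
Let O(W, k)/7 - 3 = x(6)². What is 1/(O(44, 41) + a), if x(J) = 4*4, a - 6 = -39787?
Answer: -1/37968 ≈ -2.6338e-5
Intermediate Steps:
a = -39781 (a = 6 - 39787 = -39781)
x(J) = 16
O(W, k) = 1813 (O(W, k) = 21 + 7*16² = 21 + 7*256 = 21 + 1792 = 1813)
1/(O(44, 41) + a) = 1/(1813 - 39781) = 1/(-37968) = -1/37968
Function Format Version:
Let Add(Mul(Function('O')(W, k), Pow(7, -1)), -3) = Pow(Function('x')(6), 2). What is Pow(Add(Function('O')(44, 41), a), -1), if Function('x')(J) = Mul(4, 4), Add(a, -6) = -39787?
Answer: Rational(-1, 37968) ≈ -2.6338e-5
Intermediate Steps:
a = -39781 (a = Add(6, -39787) = -39781)
Function('x')(J) = 16
Function('O')(W, k) = 1813 (Function('O')(W, k) = Add(21, Mul(7, Pow(16, 2))) = Add(21, Mul(7, 256)) = Add(21, 1792) = 1813)
Pow(Add(Function('O')(44, 41), a), -1) = Pow(Add(1813, -39781), -1) = Pow(-37968, -1) = Rational(-1, 37968)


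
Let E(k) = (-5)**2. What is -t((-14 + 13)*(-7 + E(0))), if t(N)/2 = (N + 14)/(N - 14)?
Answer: -1/4 ≈ -0.25000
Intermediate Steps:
E(k) = 25
t(N) = 2*(14 + N)/(-14 + N) (t(N) = 2*((N + 14)/(N - 14)) = 2*((14 + N)/(-14 + N)) = 2*(14 + N)/(-14 + N))
-t((-14 + 13)*(-7 + E(0))) = -2*(14 + (-14 + 13)*(-7 + 25))/(-14 + (-14 + 13)*(-7 + 25)) = -2*(14 - 1*18)/(-14 - 1*18) = -2*(14 - 18)/(-14 - 18) = -2*(-4)/(-32) = -2*(-1)*(-4)/32 = -1*1/4 = -1/4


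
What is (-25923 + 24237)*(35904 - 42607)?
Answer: 11301258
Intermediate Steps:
(-25923 + 24237)*(35904 - 42607) = -1686*(-6703) = 11301258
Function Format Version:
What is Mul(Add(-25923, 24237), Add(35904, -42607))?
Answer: 11301258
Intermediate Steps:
Mul(Add(-25923, 24237), Add(35904, -42607)) = Mul(-1686, -6703) = 11301258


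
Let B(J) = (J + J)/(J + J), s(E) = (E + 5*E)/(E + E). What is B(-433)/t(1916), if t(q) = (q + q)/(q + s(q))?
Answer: 1919/3832 ≈ 0.50078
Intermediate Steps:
s(E) = 3 (s(E) = (6*E)/((2*E)) = (6*E)*(1/(2*E)) = 3)
B(J) = 1 (B(J) = (2*J)/((2*J)) = (2*J)*(1/(2*J)) = 1)
t(q) = 2*q/(3 + q) (t(q) = (q + q)/(q + 3) = (2*q)/(3 + q) = 2*q/(3 + q))
B(-433)/t(1916) = 1/(2*1916/(3 + 1916)) = 1/(2*1916/1919) = 1/(2*1916*(1/1919)) = 1/(3832/1919) = 1*(1919/3832) = 1919/3832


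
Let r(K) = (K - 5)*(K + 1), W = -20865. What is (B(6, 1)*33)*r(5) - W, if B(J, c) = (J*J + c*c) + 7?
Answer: 20865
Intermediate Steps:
B(J, c) = 7 + J² + c² (B(J, c) = (J² + c²) + 7 = 7 + J² + c²)
r(K) = (1 + K)*(-5 + K) (r(K) = (-5 + K)*(1 + K) = (1 + K)*(-5 + K))
(B(6, 1)*33)*r(5) - W = ((7 + 6² + 1²)*33)*(-5 + 5² - 4*5) - 1*(-20865) = ((7 + 36 + 1)*33)*(-5 + 25 - 20) + 20865 = (44*33)*0 + 20865 = 1452*0 + 20865 = 0 + 20865 = 20865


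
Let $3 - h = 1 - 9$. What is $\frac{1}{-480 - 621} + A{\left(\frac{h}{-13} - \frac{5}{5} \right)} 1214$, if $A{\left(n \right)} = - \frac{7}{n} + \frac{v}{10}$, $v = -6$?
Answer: $\frac{28440169}{7340} \approx 3874.7$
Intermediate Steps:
$h = 11$ ($h = 3 - \left(1 - 9\right) = 3 - -8 = 3 + 8 = 11$)
$A{\left(n \right)} = - \frac{3}{5} - \frac{7}{n}$ ($A{\left(n \right)} = - \frac{7}{n} - \frac{6}{10} = - \frac{7}{n} - \frac{3}{5} = - \frac{3}{5} - \frac{7}{n}$)
$\frac{1}{-480 - 621} + A{\left(\frac{h}{-13} - \frac{5}{5} \right)} 1214 = \frac{1}{-480 - 621} + \left(- \frac{3}{5} - \frac{7}{\frac{11}{-13} - \frac{5}{5}}\right) 1214 = \frac{1}{-1101} + \left(- \frac{3}{5} - \frac{7}{11 \left(- \frac{1}{13}\right) - 1}\right) 1214 = - \frac{1}{1101} + \left(- \frac{3}{5} - \frac{7}{- \frac{11}{13} - 1}\right) 1214 = - \frac{1}{1101} + \left(- \frac{3}{5} - \frac{7}{- \frac{24}{13}}\right) 1214 = - \frac{1}{1101} + \left(- \frac{3}{5} - - \frac{91}{24}\right) 1214 = - \frac{1}{1101} + \left(- \frac{3}{5} + \frac{91}{24}\right) 1214 = - \frac{1}{1101} + \frac{383}{120} \cdot 1214 = - \frac{1}{1101} + \frac{232481}{60} = \frac{28440169}{7340}$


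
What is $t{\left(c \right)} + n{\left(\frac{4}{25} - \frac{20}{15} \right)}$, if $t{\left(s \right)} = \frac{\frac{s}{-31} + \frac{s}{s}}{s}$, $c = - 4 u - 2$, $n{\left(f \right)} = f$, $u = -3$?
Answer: $- \frac{5141}{4650} \approx -1.1056$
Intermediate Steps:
$c = 10$ ($c = \left(-4\right) \left(-3\right) - 2 = 12 - 2 = 10$)
$t{\left(s \right)} = \frac{1 - \frac{s}{31}}{s}$ ($t{\left(s \right)} = \frac{s \left(- \frac{1}{31}\right) + 1}{s} = \frac{- \frac{s}{31} + 1}{s} = \frac{1 - \frac{s}{31}}{s}$)
$t{\left(c \right)} + n{\left(\frac{4}{25} - \frac{20}{15} \right)} = \frac{31 - 10}{31 \cdot 10} + \left(\frac{4}{25} - \frac{20}{15}\right) = \frac{1}{31} \cdot \frac{1}{10} \left(31 - 10\right) + \left(4 \cdot \frac{1}{25} - \frac{4}{3}\right) = \frac{1}{31} \cdot \frac{1}{10} \cdot 21 + \left(\frac{4}{25} - \frac{4}{3}\right) = \frac{21}{310} - \frac{88}{75} = - \frac{5141}{4650}$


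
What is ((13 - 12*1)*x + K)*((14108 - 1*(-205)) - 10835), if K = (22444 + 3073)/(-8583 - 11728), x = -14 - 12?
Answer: -101338486/1069 ≈ -94798.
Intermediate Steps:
x = -26
K = -1343/1069 (K = 25517/(-20311) = 25517*(-1/20311) = -1343/1069 ≈ -1.2563)
((13 - 12*1)*x + K)*((14108 - 1*(-205)) - 10835) = ((13 - 12*1)*(-26) - 1343/1069)*((14108 - 1*(-205)) - 10835) = ((13 - 12)*(-26) - 1343/1069)*((14108 + 205) - 10835) = (1*(-26) - 1343/1069)*(14313 - 10835) = (-26 - 1343/1069)*3478 = -29137/1069*3478 = -101338486/1069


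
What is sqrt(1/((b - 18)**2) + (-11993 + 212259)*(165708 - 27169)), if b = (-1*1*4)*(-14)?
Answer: sqrt(40063276584057)/38 ≈ 1.6657e+5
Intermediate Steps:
b = 56 (b = -1*4*(-14) = -4*(-14) = 56)
sqrt(1/((b - 18)**2) + (-11993 + 212259)*(165708 - 27169)) = sqrt(1/((56 - 18)**2) + (-11993 + 212259)*(165708 - 27169)) = sqrt(1/(38**2) + 200266*138539) = sqrt(1/1444 + 27744651374) = sqrt(40063276584057/1444) = sqrt(40063276584057)/38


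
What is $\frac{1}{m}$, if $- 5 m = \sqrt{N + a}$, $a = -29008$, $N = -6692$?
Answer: $\frac{i \sqrt{357}}{714} \approx 0.026463 i$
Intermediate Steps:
$m = - 2 i \sqrt{357}$ ($m = - \frac{\sqrt{-6692 - 29008}}{5} = - \frac{\sqrt{-35700}}{5} = - \frac{10 i \sqrt{357}}{5} = - 2 i \sqrt{357} \approx - 37.789 i$)
$\frac{1}{m} = \frac{1}{\left(-2\right) i \sqrt{357}} = \frac{i \sqrt{357}}{714}$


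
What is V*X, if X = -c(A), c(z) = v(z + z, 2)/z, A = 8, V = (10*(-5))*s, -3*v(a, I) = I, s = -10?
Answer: 125/3 ≈ 41.667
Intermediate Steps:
v(a, I) = -I/3
V = 500 (V = (10*(-5))*(-10) = -50*(-10) = 500)
c(z) = -2/(3*z) (c(z) = (-⅓*2)/z = -2/(3*z))
X = 1/12 (X = -(-2)/(3*8) = -1*(-1/12) = 1/12 ≈ 0.083333)
V*X = 500*(1/12) = 125/3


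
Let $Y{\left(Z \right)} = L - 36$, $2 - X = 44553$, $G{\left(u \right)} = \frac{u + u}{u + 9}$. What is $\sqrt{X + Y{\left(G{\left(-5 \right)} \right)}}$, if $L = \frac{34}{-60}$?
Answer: $\frac{i \sqrt{40128810}}{30} \approx 211.16 i$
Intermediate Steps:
$L = - \frac{17}{30}$ ($L = 34 \left(- \frac{1}{60}\right) = - \frac{17}{30} \approx -0.56667$)
$G{\left(u \right)} = \frac{2 u}{9 + u}$
$X = -44551$ ($X = 2 - 44553 = -44551$)
$Y{\left(Z \right)} = - \frac{1097}{30}$ ($Y{\left(Z \right)} = - \frac{17}{30} - 36 = - \frac{1097}{30}$)
$\sqrt{X + Y{\left(G{\left(-5 \right)} \right)}} = \sqrt{-44551 - \frac{1097}{30}} = \sqrt{- \frac{1337627}{30}} = \frac{i \sqrt{40128810}}{30}$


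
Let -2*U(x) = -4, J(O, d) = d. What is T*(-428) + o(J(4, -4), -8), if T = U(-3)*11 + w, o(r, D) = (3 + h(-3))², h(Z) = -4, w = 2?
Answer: -10271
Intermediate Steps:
U(x) = 2 (U(x) = -½*(-4) = 2)
o(r, D) = 1 (o(r, D) = (3 - 4)² = (-1)² = 1)
T = 24 (T = 2*11 + 2 = 22 + 2 = 24)
T*(-428) + o(J(4, -4), -8) = 24*(-428) + 1 = -10272 + 1 = -10271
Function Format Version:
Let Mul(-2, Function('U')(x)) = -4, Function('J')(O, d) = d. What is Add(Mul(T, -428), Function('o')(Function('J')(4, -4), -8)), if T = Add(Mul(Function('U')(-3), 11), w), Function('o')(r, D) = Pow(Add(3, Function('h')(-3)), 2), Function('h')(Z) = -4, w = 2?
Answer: -10271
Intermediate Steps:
Function('U')(x) = 2 (Function('U')(x) = Mul(Rational(-1, 2), -4) = 2)
Function('o')(r, D) = 1 (Function('o')(r, D) = Pow(Add(3, -4), 2) = Pow(-1, 2) = 1)
T = 24 (T = Add(Mul(2, 11), 2) = Add(22, 2) = 24)
Add(Mul(T, -428), Function('o')(Function('J')(4, -4), -8)) = Add(Mul(24, -428), 1) = Add(-10272, 1) = -10271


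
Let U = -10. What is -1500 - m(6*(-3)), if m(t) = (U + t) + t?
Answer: -1454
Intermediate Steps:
m(t) = -10 + 2*t (m(t) = (-10 + t) + t = -10 + 2*t)
-1500 - m(6*(-3)) = -1500 - (-10 + 2*(6*(-3))) = -1500 - (-10 + 2*(-18)) = -1500 - (-10 - 36) = -1500 - 1*(-46) = -1500 + 46 = -1454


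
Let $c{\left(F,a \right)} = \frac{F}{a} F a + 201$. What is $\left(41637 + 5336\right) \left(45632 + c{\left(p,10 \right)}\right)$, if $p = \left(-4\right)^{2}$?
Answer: $2164938597$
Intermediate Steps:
$p = 16$
$c{\left(F,a \right)} = 201 + F^{2}$ ($c{\left(F,a \right)} = \frac{F^{2}}{a} a + 201 = F^{2} + 201 = 201 + F^{2}$)
$\left(41637 + 5336\right) \left(45632 + c{\left(p,10 \right)}\right) = \left(41637 + 5336\right) \left(45632 + \left(201 + 16^{2}\right)\right) = 46973 \left(45632 + \left(201 + 256\right)\right) = 46973 \left(45632 + 457\right) = 46973 \cdot 46089 = 2164938597$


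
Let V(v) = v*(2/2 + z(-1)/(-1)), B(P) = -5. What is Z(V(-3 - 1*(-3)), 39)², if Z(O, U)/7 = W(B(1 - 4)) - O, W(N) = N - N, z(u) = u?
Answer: 0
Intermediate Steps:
V(v) = 2*v (V(v) = v*(2/2 - 1/(-1)) = v*(2*(½) - 1*(-1)) = v*(1 + 1) = v*2 = 2*v)
W(N) = 0
Z(O, U) = -7*O (Z(O, U) = 7*(0 - O) = 7*(-O) = -7*O)
Z(V(-3 - 1*(-3)), 39)² = (-14*(-3 - 1*(-3)))² = (-14*(-3 + 3))² = (-14*0)² = (-7*0)² = 0² = 0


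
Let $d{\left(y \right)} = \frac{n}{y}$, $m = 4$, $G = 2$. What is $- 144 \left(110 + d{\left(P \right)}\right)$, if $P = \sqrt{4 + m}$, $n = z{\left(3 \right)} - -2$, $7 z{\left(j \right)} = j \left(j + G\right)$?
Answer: $-15840 - \frac{1044 \sqrt{2}}{7} \approx -16051.0$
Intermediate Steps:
$z{\left(j \right)} = \frac{j \left(2 + j\right)}{7}$ ($z{\left(j \right)} = \frac{j \left(j + 2\right)}{7} = \frac{j \left(2 + j\right)}{7}$)
$n = \frac{29}{7}$ ($n = \frac{1}{7} \cdot 3 \left(2 + 3\right) - -2 = \frac{1}{7} \cdot 3 \cdot 5 + 2 = \frac{15}{7} + 2 = \frac{29}{7} \approx 4.1429$)
$P = 2 \sqrt{2}$ ($P = \sqrt{4 + 4} = \sqrt{8} = 2 \sqrt{2} \approx 2.8284$)
$d{\left(y \right)} = \frac{29}{7 y}$
$- 144 \left(110 + d{\left(P \right)}\right) = - 144 \left(110 + \frac{29}{7 \cdot 2 \sqrt{2}}\right) = - 144 \left(110 + \frac{29 \frac{\sqrt{2}}{4}}{7}\right) = - 144 \left(110 + \frac{29 \sqrt{2}}{28}\right) = -15840 - \frac{1044 \sqrt{2}}{7}$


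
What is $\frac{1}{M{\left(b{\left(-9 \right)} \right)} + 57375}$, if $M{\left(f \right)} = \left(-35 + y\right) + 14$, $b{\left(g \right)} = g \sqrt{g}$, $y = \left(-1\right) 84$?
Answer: $\frac{1}{57270} \approx 1.7461 \cdot 10^{-5}$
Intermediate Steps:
$y = -84$
$b{\left(g \right)} = g^{\frac{3}{2}}$
$M{\left(f \right)} = -105$ ($M{\left(f \right)} = \left(-35 - 84\right) + 14 = -119 + 14 = -105$)
$\frac{1}{M{\left(b{\left(-9 \right)} \right)} + 57375} = \frac{1}{-105 + 57375} = \frac{1}{57270}$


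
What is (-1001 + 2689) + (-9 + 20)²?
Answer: 1809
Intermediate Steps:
(-1001 + 2689) + (-9 + 20)² = 1688 + 11² = 1688 + 121 = 1809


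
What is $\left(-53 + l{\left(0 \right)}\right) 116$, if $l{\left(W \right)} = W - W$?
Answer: $-6148$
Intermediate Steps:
$l{\left(W \right)} = 0$
$\left(-53 + l{\left(0 \right)}\right) 116 = \left(-53 + 0\right) 116 = \left(-53\right) 116 = -6148$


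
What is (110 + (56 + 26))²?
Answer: 36864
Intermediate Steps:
(110 + (56 + 26))² = (110 + 82)² = 192² = 36864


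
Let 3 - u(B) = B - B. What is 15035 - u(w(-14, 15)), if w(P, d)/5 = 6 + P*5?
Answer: 15032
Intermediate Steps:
w(P, d) = 30 + 25*P (w(P, d) = 5*(6 + P*5) = 5*(6 + 5*P) = 30 + 25*P)
u(B) = 3 (u(B) = 3 - (B - B) = 3 - 1*0 = 3 + 0 = 3)
15035 - u(w(-14, 15)) = 15035 - 1*3 = 15035 - 3 = 15032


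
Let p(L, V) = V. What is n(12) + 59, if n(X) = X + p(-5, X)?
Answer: 83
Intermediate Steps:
n(X) = 2*X (n(X) = X + X = 2*X)
n(12) + 59 = 2*12 + 59 = 24 + 59 = 83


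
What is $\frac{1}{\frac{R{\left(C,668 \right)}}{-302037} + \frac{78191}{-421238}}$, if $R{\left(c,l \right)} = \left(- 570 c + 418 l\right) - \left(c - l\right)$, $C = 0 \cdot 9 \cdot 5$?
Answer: $- \frac{127229461806}{141517721363} \approx -0.89904$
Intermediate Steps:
$C = 0$ ($C = 0 \cdot 5 = 0$)
$R{\left(c,l \right)} = - 571 c + 419 l$
$\frac{1}{\frac{R{\left(C,668 \right)}}{-302037} + \frac{78191}{-421238}} = \frac{1}{\frac{\left(-571\right) 0 + 419 \cdot 668}{-302037} + \frac{78191}{-421238}} = \frac{1}{\left(0 + 279892\right) \left(- \frac{1}{302037}\right) + 78191 \left(- \frac{1}{421238}\right)} = \frac{1}{279892 \left(- \frac{1}{302037}\right) - \frac{78191}{421238}} = \frac{1}{- \frac{279892}{302037} - \frac{78191}{421238}} = \frac{1}{- \frac{141517721363}{127229461806}} = - \frac{127229461806}{141517721363}$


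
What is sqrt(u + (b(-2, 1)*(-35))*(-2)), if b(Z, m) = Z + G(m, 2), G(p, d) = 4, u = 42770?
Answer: sqrt(42910) ≈ 207.15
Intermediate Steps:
b(Z, m) = 4 + Z (b(Z, m) = Z + 4 = 4 + Z)
sqrt(u + (b(-2, 1)*(-35))*(-2)) = sqrt(42770 + ((4 - 2)*(-35))*(-2)) = sqrt(42770 + (2*(-35))*(-2)) = sqrt(42770 - 70*(-2)) = sqrt(42770 + 140) = sqrt(42910)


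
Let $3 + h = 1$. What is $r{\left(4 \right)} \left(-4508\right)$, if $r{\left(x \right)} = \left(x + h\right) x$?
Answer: $-36064$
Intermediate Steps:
$h = -2$ ($h = -3 + 1 = -2$)
$r{\left(x \right)} = x \left(-2 + x\right)$ ($r{\left(x \right)} = \left(x - 2\right) x = \left(-2 + x\right) x = x \left(-2 + x\right)$)
$r{\left(4 \right)} \left(-4508\right) = 4 \left(-2 + 4\right) \left(-4508\right) = 4 \cdot 2 \left(-4508\right) = 8 \left(-4508\right) = -36064$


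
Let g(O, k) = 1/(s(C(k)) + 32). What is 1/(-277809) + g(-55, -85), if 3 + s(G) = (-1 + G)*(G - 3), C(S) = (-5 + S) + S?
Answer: 246452/8711256813 ≈ 2.8291e-5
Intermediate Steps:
C(S) = -5 + 2*S
s(G) = -3 + (-1 + G)*(-3 + G) (s(G) = -3 + (-1 + G)*(G - 3) = -3 + (-1 + G)*(-3 + G))
g(O, k) = 1/(32 + (-9 + 2*k)*(-5 + 2*k)) (g(O, k) = 1/((-5 + 2*k)*(-4 + (-5 + 2*k)) + 32) = 1/((-5 + 2*k)*(-9 + 2*k) + 32) = 1/((-9 + 2*k)*(-5 + 2*k) + 32) = 1/(32 + (-9 + 2*k)*(-5 + 2*k)))
1/(-277809) + g(-55, -85) = 1/(-277809) + 1/(77 - 28*(-85) + 4*(-85)**2) = -1/277809 + 1/(77 + 2380 + 4*7225) = -1/277809 + 1/(77 + 2380 + 28900) = -1/277809 + 1/31357 = 246452/8711256813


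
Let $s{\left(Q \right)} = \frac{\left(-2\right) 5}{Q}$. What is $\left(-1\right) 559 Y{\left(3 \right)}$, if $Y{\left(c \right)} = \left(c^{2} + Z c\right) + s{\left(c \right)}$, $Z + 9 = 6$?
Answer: $\frac{5590}{3} \approx 1863.3$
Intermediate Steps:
$Z = -3$ ($Z = -9 + 6 = -3$)
$s{\left(Q \right)} = - \frac{10}{Q}$
$Y{\left(c \right)} = c^{2} - \frac{10}{c} - 3 c$ ($Y{\left(c \right)} = \left(c^{2} - 3 c\right) - \frac{10}{c} = c^{2} - \frac{10}{c} - 3 c$)
$\left(-1\right) 559 Y{\left(3 \right)} = \left(-1\right) 559 \frac{-10 + 3^{2} \left(-3 + 3\right)}{3} = - 559 \frac{-10 + 9 \cdot 0}{3} = - 559 \frac{-10 + 0}{3} = - 559 \cdot \frac{1}{3} \left(-10\right) = \left(-559\right) \left(- \frac{10}{3}\right) = \frac{5590}{3}$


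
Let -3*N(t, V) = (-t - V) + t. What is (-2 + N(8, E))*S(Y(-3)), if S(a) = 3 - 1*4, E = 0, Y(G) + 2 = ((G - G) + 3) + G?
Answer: 2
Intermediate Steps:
Y(G) = 1 + G (Y(G) = -2 + (((G - G) + 3) + G) = -2 + ((0 + 3) + G) = -2 + (3 + G) = 1 + G)
S(a) = -1 (S(a) = 3 - 4 = -1)
N(t, V) = V/3 (N(t, V) = -((-t - V) + t)/3 = -((-V - t) + t)/3 = -(-1)*V/3 = V/3)
(-2 + N(8, E))*S(Y(-3)) = (-2 + (1/3)*0)*(-1) = (-2 + 0)*(-1) = -2*(-1) = 2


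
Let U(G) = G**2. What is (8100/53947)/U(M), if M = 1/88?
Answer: 62726400/53947 ≈ 1162.7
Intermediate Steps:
M = 1/88 ≈ 0.011364
(8100/53947)/U(M) = (8100/53947)/((1/88)**2) = (8100*(1/53947))/(1/7744) = (8100/53947)*7744 = 62726400/53947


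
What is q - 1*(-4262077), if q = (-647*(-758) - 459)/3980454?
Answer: 16965001932925/3980454 ≈ 4.2621e+6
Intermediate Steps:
q = 489967/3980454 (q = (490426 - 459)*(1/3980454) = 489967*(1/3980454) = 489967/3980454 ≈ 0.12309)
q - 1*(-4262077) = 489967/3980454 - 1*(-4262077) = 489967/3980454 + 4262077 = 16965001932925/3980454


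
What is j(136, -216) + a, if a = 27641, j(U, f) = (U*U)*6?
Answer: 138617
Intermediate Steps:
j(U, f) = 6*U² (j(U, f) = U²*6 = 6*U²)
j(136, -216) + a = 6*136² + 27641 = 6*18496 + 27641 = 110976 + 27641 = 138617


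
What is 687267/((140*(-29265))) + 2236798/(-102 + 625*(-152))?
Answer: -219755846477/9277200100 ≈ -23.688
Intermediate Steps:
687267/((140*(-29265))) + 2236798/(-102 + 625*(-152)) = 687267/(-4097100) + 2236798/(-102 - 95000) = 687267*(-1/4097100) + 2236798/(-95102) = -32727/195100 + 2236798*(-1/95102) = -32727/195100 - 1118399/47551 = -219755846477/9277200100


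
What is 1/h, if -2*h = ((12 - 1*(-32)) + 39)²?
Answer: -2/6889 ≈ -0.00029032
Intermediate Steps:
h = -6889/2 (h = -((12 - 1*(-32)) + 39)²/2 = -((12 + 32) + 39)²/2 = -(44 + 39)²/2 = -½*83² = -½*6889 = -6889/2 ≈ -3444.5)
1/h = 1/(-6889/2) = -2/6889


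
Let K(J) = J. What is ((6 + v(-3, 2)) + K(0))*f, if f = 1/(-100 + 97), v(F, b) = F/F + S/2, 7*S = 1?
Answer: -33/14 ≈ -2.3571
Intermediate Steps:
S = ⅐ (S = (⅐)*1 = ⅐ ≈ 0.14286)
v(F, b) = 15/14 (v(F, b) = F/F + (⅐)/2 = 1 + (⅐)*(½) = 1 + 1/14 = 15/14)
f = -⅓ (f = 1/(-3) = -⅓ ≈ -0.33333)
((6 + v(-3, 2)) + K(0))*f = ((6 + 15/14) + 0)*(-⅓) = (99/14 + 0)*(-⅓) = (99/14)*(-⅓) = -33/14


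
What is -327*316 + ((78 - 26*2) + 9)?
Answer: -103297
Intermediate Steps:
-327*316 + ((78 - 26*2) + 9) = -103332 + ((78 - 52) + 9) = -103332 + (26 + 9) = -103332 + 35 = -103297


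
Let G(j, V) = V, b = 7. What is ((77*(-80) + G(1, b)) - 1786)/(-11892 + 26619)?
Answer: -7939/14727 ≈ -0.53908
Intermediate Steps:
((77*(-80) + G(1, b)) - 1786)/(-11892 + 26619) = ((77*(-80) + 7) - 1786)/(-11892 + 26619) = ((-6160 + 7) - 1786)/14727 = (-6153 - 1786)*(1/14727) = -7939*1/14727 = -7939/14727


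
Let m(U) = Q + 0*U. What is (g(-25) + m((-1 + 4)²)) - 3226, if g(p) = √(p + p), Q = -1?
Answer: -3227 + 5*I*√2 ≈ -3227.0 + 7.0711*I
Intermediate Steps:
m(U) = -1 (m(U) = -1 + 0*U = -1 + 0 = -1)
g(p) = √2*√p (g(p) = √(2*p) = √2*√p)
(g(-25) + m((-1 + 4)²)) - 3226 = (√2*√(-25) - 1) - 3226 = (√2*(5*I) - 1) - 3226 = (5*I*√2 - 1) - 3226 = (-1 + 5*I*√2) - 3226 = -3227 + 5*I*√2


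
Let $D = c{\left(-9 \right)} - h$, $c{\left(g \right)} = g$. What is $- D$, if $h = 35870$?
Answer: $35879$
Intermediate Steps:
$D = -35879$ ($D = -9 - 35870 = -35879$)
$- D = \left(-1\right) \left(-35879\right) = 35879$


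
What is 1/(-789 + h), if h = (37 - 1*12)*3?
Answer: -1/714 ≈ -0.0014006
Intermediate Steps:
h = 75 (h = (37 - 12)*3 = 25*3 = 75)
1/(-789 + h) = 1/(-789 + 75) = 1/(-714) = -1/714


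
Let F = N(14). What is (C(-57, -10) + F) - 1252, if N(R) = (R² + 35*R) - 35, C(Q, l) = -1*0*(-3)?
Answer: -601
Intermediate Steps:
C(Q, l) = 0 (C(Q, l) = 0*(-3) = 0)
N(R) = -35 + R² + 35*R
F = 651 (F = -35 + 14² + 35*14 = -35 + 196 + 490 = 651)
(C(-57, -10) + F) - 1252 = (0 + 651) - 1252 = 651 - 1252 = -601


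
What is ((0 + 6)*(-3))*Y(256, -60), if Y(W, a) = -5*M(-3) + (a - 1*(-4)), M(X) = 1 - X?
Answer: 1368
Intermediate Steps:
Y(W, a) = -16 + a (Y(W, a) = -5*(1 - 1*(-3)) + (a - 1*(-4)) = -5*(1 + 3) + (a + 4) = -5*4 + (4 + a) = -20 + (4 + a) = -16 + a)
((0 + 6)*(-3))*Y(256, -60) = ((0 + 6)*(-3))*(-16 - 60) = (6*(-3))*(-76) = -18*(-76) = 1368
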